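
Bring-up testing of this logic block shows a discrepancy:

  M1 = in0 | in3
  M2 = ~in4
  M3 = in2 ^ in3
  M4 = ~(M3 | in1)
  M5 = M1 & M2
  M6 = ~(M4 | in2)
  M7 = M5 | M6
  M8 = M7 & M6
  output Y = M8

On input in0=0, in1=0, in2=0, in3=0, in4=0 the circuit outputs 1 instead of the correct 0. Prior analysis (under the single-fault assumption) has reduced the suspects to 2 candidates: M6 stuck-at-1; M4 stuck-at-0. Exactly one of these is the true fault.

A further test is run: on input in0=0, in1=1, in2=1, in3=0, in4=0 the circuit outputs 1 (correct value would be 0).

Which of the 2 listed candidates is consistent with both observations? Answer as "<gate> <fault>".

M6 stuck-at-1

Evaluate each candidate on input in0=0, in1=1, in2=1, in3=0, in4=0:
  M6 stuck-at-1: M1=0, M2=1, M3=1, M4=0, M5=0, M6=1 [stuck-at-1], M7=1, M8=1 → 1 — matches
  M4 stuck-at-0: M1=0, M2=1, M3=1, M4=0 [stuck-at-0], M5=0, M6=0, M7=0, M8=0 → 0 — eliminated
Only M6 stuck-at-1 reproduces the observed 1.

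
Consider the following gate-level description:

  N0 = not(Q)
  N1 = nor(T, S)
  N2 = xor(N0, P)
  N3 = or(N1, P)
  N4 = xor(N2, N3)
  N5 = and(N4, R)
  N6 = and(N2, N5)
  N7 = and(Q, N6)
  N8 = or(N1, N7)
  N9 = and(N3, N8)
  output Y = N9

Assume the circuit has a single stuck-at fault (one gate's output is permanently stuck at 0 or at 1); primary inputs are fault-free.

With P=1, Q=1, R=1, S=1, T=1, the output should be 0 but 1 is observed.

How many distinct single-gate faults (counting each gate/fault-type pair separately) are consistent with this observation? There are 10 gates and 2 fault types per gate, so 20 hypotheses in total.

Fault-free: N0=0, N1=0, N2=1, N3=1, N4=0, N5=0, N6=0, N7=0, N8=0, N9=0 → 0. Observed 1.
  N0: none of the 2 fault types match ✗
  N1: stuck-at-1 ✓; others ✗
  N2: none of the 2 fault types match ✗
  N3: none of the 2 fault types match ✗
  N4: stuck-at-1 ✓; others ✗
  N5: stuck-at-1 ✓; others ✗
  N6: stuck-at-1 ✓; others ✗
  N7: stuck-at-1 ✓; others ✗
  N8: stuck-at-1 ✓; others ✗
  N9: stuck-at-1 ✓; others ✗
Consistent faults: {N1 stuck-at-1, N4 stuck-at-1, N5 stuck-at-1, N6 stuck-at-1, N7 stuck-at-1, N8 stuck-at-1, N9 stuck-at-1} — 7 in all.

7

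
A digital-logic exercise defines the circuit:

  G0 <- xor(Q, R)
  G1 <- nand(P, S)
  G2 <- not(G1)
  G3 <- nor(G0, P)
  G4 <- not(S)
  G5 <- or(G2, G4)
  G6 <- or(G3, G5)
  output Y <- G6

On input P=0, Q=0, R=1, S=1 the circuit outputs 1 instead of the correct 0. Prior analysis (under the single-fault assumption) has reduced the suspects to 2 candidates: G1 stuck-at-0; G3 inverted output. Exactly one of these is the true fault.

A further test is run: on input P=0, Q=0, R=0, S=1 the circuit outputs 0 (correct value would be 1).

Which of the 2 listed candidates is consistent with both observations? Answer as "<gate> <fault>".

G3 inverted output

Evaluate each candidate on input P=0, Q=0, R=0, S=1:
  G1 stuck-at-0: G0=0, G1=0 [stuck-at-0], G2=1, G3=1, G4=0, G5=1, G6=1 → 1 — eliminated
  G3 inverted output: G0=0, G1=1, G2=0, G3=0 [inverted output], G4=0, G5=0, G6=0 → 0 — matches
Only G3 inverted output reproduces the observed 0.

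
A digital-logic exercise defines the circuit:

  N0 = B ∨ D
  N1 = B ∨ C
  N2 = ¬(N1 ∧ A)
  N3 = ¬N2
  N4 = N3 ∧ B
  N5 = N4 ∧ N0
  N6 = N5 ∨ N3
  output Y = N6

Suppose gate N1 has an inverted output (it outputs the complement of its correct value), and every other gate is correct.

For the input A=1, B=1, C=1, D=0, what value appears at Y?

Propagate with N1 forced: N0=1, N1=0 [inverted output], N2=1, N3=0, N4=0, N5=0, N6=0.
So Y = 0. (Without the fault it would be 1.)

0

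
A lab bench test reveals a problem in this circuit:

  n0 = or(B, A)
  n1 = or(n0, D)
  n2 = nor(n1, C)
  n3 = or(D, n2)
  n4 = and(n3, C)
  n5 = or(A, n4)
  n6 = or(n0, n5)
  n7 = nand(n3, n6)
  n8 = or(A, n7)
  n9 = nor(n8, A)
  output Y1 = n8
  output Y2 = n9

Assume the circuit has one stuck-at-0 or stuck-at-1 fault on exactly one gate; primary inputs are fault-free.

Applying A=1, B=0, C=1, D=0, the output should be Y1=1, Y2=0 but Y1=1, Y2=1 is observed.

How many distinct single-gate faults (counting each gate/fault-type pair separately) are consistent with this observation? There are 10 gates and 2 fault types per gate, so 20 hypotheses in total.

Fault-free: n0=1, n1=1, n2=0, n3=0, n4=0, n5=1, n6=1, n7=1, n8=1, n9=0 → Y1=1, Y2=0. Observed Y1=1, Y2=1.
  n0: none of the 2 fault types match ✗
  n1: none of the 2 fault types match ✗
  n2: none of the 2 fault types match ✗
  n3: none of the 2 fault types match ✗
  n4: none of the 2 fault types match ✗
  n5: none of the 2 fault types match ✗
  n6: none of the 2 fault types match ✗
  n7: none of the 2 fault types match ✗
  n8: none of the 2 fault types match ✗
  n9: stuck-at-1 ✓; others ✗
Consistent faults: {n9 stuck-at-1} — 1 in all.

1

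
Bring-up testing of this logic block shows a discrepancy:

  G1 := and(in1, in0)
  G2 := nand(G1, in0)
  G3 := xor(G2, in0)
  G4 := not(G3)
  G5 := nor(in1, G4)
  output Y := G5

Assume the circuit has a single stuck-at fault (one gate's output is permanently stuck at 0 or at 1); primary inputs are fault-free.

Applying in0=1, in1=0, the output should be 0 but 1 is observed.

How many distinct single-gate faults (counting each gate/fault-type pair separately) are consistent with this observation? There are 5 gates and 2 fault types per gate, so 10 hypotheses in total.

5

Fault-free: G1=0, G2=1, G3=0, G4=1, G5=0 → 0. Observed 1.
  G1 stuck-at-0: output 0 ✗
  G1 stuck-at-1: output 1 ✓
  G2 stuck-at-0: output 1 ✓
  G2 stuck-at-1: output 0 ✗
  G3 stuck-at-0: output 0 ✗
  G3 stuck-at-1: output 1 ✓
  G4 stuck-at-0: output 1 ✓
  G4 stuck-at-1: output 0 ✗
  G5 stuck-at-0: output 0 ✗
  G5 stuck-at-1: output 1 ✓
Consistent faults: {G1 stuck-at-1, G2 stuck-at-0, G3 stuck-at-1, G4 stuck-at-0, G5 stuck-at-1} — 5 in all.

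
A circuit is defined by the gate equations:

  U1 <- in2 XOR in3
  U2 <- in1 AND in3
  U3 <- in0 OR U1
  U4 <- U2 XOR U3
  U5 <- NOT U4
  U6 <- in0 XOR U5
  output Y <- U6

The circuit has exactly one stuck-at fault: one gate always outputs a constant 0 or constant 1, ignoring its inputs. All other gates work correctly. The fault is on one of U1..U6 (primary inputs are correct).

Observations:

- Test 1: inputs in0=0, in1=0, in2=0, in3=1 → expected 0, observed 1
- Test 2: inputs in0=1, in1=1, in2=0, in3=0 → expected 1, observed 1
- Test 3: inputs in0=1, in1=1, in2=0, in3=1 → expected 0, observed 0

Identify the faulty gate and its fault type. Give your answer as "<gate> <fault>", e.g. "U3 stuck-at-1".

Fault-free values for test 1 (in0=0, in1=0, in2=0, in3=1): U1=1, U2=0, U3=1, U4=1, U5=0, U6=0, giving Y=0. Observed 1.
Test 1: faults giving observed 1 are {U1 stuck-at-0, U2 stuck-at-1, U3 stuck-at-0, U4 stuck-at-0, U5 stuck-at-1, U6 stuck-at-1}.
Test 2 (in0=1, in1=1, in2=0, in3=0): fault-free U1=0, U2=0, U3=1, U4=1, U5=0, U6=1 → 1; observed 1. Eliminates U2 stuck-at-1, U3 stuck-at-0, U4 stuck-at-0, U5 stuck-at-1.
Test 3 (in0=1, in1=1, in2=0, in3=1): fault-free U1=1, U2=1, U3=1, U4=0, U5=1, U6=0 → 0; observed 0. Eliminates U6 stuck-at-1.
Only U1 stuck-at-0 is consistent with every test.

U1 stuck-at-0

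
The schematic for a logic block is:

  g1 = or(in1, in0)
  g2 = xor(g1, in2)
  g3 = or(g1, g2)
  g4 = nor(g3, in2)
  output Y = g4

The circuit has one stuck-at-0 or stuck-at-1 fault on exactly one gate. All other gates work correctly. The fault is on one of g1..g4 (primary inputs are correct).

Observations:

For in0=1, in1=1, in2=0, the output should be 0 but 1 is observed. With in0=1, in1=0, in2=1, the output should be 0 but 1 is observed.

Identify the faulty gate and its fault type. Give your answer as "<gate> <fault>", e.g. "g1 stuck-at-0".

Fault-free values for test 1 (in0=1, in1=1, in2=0): g1=1, g2=1, g3=1, g4=0, giving Y=0. Observed 1.
Test 1: faults giving observed 1 are {g1 stuck-at-0, g3 stuck-at-0, g4 stuck-at-1}.
Test 2 (in0=1, in1=0, in2=1): fault-free g1=1, g2=0, g3=1, g4=0 → 0; observed 1. Eliminates g1 stuck-at-0, g3 stuck-at-0.
Only g4 stuck-at-1 is consistent with every test.

g4 stuck-at-1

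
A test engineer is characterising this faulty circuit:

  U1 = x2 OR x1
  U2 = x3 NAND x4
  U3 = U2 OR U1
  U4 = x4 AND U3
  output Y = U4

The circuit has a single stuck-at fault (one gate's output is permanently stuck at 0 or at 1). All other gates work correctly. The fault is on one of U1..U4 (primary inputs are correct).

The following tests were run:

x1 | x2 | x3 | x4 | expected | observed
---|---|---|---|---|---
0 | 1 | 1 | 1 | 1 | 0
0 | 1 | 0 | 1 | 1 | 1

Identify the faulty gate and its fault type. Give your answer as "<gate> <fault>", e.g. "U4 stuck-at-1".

Fault-free values for test 1 (x1=0, x2=1, x3=1, x4=1): U1=1, U2=0, U3=1, U4=1, giving Y=1. Observed 0.
Test 1: faults giving observed 0 are {U1 stuck-at-0, U3 stuck-at-0, U4 stuck-at-0}.
Test 2 (x1=0, x2=1, x3=0, x4=1): fault-free U1=1, U2=1, U3=1, U4=1 → 1; observed 1. Eliminates U3 stuck-at-0, U4 stuck-at-0.
Only U1 stuck-at-0 is consistent with every test.

U1 stuck-at-0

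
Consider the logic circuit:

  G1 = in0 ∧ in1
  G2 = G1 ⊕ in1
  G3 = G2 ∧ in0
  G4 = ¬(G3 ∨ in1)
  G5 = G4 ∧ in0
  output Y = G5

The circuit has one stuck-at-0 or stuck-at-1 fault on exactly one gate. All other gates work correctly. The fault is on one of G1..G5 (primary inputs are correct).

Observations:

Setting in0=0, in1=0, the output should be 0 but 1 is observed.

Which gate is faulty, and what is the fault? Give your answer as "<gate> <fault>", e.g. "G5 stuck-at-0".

Fault-free values for test 1 (in0=0, in1=0): G1=0, G2=0, G3=0, G4=1, G5=0, giving Y=0. Observed 1.
Test 1: faults giving observed 1 are {G5 stuck-at-1}.
Only G5 stuck-at-1 is consistent with every test.

G5 stuck-at-1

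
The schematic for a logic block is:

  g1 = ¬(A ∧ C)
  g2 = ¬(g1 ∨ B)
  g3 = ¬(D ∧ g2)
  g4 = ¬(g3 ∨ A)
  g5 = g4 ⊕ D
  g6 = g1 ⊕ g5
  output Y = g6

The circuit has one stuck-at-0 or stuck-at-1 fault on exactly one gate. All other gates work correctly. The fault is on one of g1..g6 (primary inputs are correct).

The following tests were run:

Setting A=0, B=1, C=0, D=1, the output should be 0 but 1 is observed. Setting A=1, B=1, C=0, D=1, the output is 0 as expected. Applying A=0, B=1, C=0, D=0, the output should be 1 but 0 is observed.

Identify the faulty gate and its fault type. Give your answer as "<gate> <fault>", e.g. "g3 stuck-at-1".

Fault-free values for test 1 (A=0, B=1, C=0, D=1): g1=1, g2=0, g3=1, g4=0, g5=1, g6=0, giving Y=0. Observed 1.
Test 1: faults giving observed 1 are {g1 stuck-at-0, g2 stuck-at-1, g3 stuck-at-0, g4 stuck-at-1, g5 stuck-at-0, g6 stuck-at-1}.
Test 2 (A=1, B=1, C=0, D=1): fault-free g1=1, g2=0, g3=1, g4=0, g5=1, g6=0 → 0; observed 0. Eliminates g1 stuck-at-0, g4 stuck-at-1, g5 stuck-at-0, g6 stuck-at-1.
Test 3 (A=0, B=1, C=0, D=0): fault-free g1=1, g2=0, g3=1, g4=0, g5=0, g6=1 → 1; observed 0. Eliminates g2 stuck-at-1.
Only g3 stuck-at-0 is consistent with every test.

g3 stuck-at-0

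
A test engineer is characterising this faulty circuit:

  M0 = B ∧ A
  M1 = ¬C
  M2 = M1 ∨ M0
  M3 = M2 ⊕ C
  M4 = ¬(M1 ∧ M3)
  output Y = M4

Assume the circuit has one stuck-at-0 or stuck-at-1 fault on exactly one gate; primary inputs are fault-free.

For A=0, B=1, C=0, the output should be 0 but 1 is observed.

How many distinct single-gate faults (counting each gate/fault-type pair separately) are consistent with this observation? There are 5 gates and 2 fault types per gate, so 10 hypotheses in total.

4

Fault-free: M0=0, M1=1, M2=1, M3=1, M4=0 → 0. Observed 1.
  M0 stuck-at-0: output 0 ✗
  M0 stuck-at-1: output 0 ✗
  M1 stuck-at-0: output 1 ✓
  M1 stuck-at-1: output 0 ✗
  M2 stuck-at-0: output 1 ✓
  M2 stuck-at-1: output 0 ✗
  M3 stuck-at-0: output 1 ✓
  M3 stuck-at-1: output 0 ✗
  M4 stuck-at-0: output 0 ✗
  M4 stuck-at-1: output 1 ✓
Consistent faults: {M1 stuck-at-0, M2 stuck-at-0, M3 stuck-at-0, M4 stuck-at-1} — 4 in all.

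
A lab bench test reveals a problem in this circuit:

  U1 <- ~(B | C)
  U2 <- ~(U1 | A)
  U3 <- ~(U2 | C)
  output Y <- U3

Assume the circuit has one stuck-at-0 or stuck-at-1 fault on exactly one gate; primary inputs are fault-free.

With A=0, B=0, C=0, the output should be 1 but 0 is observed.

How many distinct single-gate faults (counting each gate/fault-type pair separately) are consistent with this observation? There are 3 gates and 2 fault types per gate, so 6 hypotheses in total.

3

Fault-free: U1=1, U2=0, U3=1 → 1. Observed 0.
  U1 stuck-at-0: output 0 ✓
  U1 stuck-at-1: output 1 ✗
  U2 stuck-at-0: output 1 ✗
  U2 stuck-at-1: output 0 ✓
  U3 stuck-at-0: output 0 ✓
  U3 stuck-at-1: output 1 ✗
Consistent faults: {U1 stuck-at-0, U2 stuck-at-1, U3 stuck-at-0} — 3 in all.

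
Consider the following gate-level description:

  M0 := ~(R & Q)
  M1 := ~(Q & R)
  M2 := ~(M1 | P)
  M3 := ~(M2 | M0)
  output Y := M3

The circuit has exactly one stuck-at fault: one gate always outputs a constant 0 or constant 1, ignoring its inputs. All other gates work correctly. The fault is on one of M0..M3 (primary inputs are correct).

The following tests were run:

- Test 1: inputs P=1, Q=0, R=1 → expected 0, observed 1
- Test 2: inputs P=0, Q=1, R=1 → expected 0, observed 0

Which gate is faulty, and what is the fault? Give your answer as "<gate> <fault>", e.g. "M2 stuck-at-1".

M0 stuck-at-0

Fault-free values for test 1 (P=1, Q=0, R=1): M0=1, M1=1, M2=0, M3=0, giving Y=0. Observed 1.
Test 1: faults giving observed 1 are {M0 stuck-at-0, M3 stuck-at-1}.
Test 2 (P=0, Q=1, R=1): fault-free M0=0, M1=0, M2=1, M3=0 → 0; observed 0. Eliminates M3 stuck-at-1.
Only M0 stuck-at-0 is consistent with every test.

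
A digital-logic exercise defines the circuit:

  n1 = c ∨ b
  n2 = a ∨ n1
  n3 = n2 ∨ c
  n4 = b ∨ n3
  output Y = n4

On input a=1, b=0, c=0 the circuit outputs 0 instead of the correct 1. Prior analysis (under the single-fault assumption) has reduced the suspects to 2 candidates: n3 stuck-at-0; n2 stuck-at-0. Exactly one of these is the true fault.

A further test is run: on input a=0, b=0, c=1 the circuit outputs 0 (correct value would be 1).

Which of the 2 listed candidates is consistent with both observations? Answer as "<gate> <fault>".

Evaluate each candidate on input a=0, b=0, c=1:
  n3 stuck-at-0: n1=1, n2=1, n3=0 [stuck-at-0], n4=0 → 0 — matches
  n2 stuck-at-0: n1=1, n2=0 [stuck-at-0], n3=1, n4=1 → 1 — eliminated
Only n3 stuck-at-0 reproduces the observed 0.

n3 stuck-at-0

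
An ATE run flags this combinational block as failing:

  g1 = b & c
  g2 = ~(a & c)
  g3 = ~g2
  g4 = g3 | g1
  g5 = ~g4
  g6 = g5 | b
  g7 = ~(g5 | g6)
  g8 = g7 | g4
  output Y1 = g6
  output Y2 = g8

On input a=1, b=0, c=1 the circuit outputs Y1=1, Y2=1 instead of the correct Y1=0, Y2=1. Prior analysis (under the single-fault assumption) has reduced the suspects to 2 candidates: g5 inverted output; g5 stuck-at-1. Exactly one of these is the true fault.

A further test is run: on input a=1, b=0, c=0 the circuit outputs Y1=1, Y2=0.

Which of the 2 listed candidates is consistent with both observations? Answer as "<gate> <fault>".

g5 stuck-at-1

Evaluate each candidate on input a=1, b=0, c=0:
  g5 inverted output: g1=0, g2=1, g3=0, g4=0, g5=0 [inverted output], g6=0, g7=1, g8=1 → Y1=0, Y2=1 — eliminated
  g5 stuck-at-1: g1=0, g2=1, g3=0, g4=0, g5=1 [stuck-at-1], g6=1, g7=0, g8=0 → Y1=1, Y2=0 — matches
Only g5 stuck-at-1 reproduces the observed Y1=1, Y2=0.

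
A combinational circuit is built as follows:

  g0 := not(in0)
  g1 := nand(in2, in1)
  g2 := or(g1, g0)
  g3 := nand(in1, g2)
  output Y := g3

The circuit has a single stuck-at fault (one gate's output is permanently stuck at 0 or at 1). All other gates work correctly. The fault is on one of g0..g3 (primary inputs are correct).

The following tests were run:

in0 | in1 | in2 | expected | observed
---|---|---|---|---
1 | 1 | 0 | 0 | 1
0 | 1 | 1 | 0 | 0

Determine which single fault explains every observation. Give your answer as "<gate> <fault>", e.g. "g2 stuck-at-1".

Fault-free values for test 1 (in0=1, in1=1, in2=0): g0=0, g1=1, g2=1, g3=0, giving Y=0. Observed 1.
Test 1: faults giving observed 1 are {g1 stuck-at-0, g2 stuck-at-0, g3 stuck-at-1}.
Test 2 (in0=0, in1=1, in2=1): fault-free g0=1, g1=0, g2=1, g3=0 → 0; observed 0. Eliminates g2 stuck-at-0, g3 stuck-at-1.
Only g1 stuck-at-0 is consistent with every test.

g1 stuck-at-0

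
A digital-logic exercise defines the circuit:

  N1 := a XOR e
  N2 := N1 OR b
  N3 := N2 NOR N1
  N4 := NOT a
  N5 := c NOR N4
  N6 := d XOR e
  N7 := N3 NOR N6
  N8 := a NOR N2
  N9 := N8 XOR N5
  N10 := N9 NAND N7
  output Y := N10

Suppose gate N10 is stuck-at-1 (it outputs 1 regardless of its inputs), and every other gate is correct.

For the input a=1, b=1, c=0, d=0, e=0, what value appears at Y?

1

Propagate with N10 forced: N1=1, N2=1, N3=0, N4=0, N5=1, N6=0, N7=1, N8=0, N9=1, N10=1 [stuck-at-1].
So Y = 1. (Without the fault it would be 0.)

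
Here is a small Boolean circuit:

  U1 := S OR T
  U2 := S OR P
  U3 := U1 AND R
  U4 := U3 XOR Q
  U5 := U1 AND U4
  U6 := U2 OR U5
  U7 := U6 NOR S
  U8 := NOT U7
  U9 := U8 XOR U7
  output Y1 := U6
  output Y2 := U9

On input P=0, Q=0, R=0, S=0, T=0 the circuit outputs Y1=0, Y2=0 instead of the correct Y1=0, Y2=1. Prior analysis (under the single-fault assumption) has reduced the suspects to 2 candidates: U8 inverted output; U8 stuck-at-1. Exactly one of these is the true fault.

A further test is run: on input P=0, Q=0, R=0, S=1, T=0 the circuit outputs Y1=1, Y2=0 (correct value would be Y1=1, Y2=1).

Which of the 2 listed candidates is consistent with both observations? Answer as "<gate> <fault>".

Evaluate each candidate on input P=0, Q=0, R=0, S=1, T=0:
  U8 inverted output: U1=1, U2=1, U3=0, U4=0, U5=0, U6=1, U7=0, U8=0 [inverted output], U9=0 → Y1=1, Y2=0 — matches
  U8 stuck-at-1: U1=1, U2=1, U3=0, U4=0, U5=0, U6=1, U7=0, U8=1 [stuck-at-1], U9=1 → Y1=1, Y2=1 — eliminated
Only U8 inverted output reproduces the observed Y1=1, Y2=0.

U8 inverted output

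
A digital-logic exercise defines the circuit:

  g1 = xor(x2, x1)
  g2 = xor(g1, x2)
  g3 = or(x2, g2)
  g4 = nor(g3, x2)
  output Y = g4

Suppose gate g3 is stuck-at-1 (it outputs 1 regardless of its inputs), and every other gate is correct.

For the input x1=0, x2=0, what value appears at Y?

Propagate with g3 forced: g1=0, g2=0, g3=1 [stuck-at-1], g4=0.
So Y = 0. (Without the fault it would be 1.)

0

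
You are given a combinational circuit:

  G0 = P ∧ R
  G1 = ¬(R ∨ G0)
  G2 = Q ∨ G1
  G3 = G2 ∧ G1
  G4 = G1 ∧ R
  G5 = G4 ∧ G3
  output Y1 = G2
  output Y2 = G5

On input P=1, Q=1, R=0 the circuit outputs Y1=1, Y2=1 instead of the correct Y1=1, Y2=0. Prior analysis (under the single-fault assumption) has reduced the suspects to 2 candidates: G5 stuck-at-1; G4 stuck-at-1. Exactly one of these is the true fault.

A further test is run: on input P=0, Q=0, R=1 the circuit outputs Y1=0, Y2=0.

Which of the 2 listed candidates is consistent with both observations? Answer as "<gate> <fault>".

Evaluate each candidate on input P=0, Q=0, R=1:
  G5 stuck-at-1: G0=0, G1=0, G2=0, G3=0, G4=0, G5=1 [stuck-at-1] → Y1=0, Y2=1 — eliminated
  G4 stuck-at-1: G0=0, G1=0, G2=0, G3=0, G4=1 [stuck-at-1], G5=0 → Y1=0, Y2=0 — matches
Only G4 stuck-at-1 reproduces the observed Y1=0, Y2=0.

G4 stuck-at-1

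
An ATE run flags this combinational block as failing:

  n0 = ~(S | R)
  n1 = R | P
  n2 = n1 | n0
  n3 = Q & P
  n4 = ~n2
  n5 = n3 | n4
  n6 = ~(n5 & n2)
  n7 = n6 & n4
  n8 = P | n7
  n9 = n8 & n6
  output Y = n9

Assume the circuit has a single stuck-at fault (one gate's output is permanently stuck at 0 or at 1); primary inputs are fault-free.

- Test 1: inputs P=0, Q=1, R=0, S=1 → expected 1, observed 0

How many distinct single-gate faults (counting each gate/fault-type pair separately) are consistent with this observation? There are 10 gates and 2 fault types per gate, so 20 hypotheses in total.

Fault-free: n0=0, n1=0, n2=0, n3=0, n4=1, n5=1, n6=1, n7=1, n8=1, n9=1 → 1. Observed 0.
  n0: stuck-at-1 ✓; others ✗
  n1: stuck-at-1 ✓; others ✗
  n2: stuck-at-1 ✓; others ✗
  n3: none of the 2 fault types match ✗
  n4: stuck-at-0 ✓; others ✗
  n5: none of the 2 fault types match ✗
  n6: stuck-at-0 ✓; others ✗
  n7: stuck-at-0 ✓; others ✗
  n8: stuck-at-0 ✓; others ✗
  n9: stuck-at-0 ✓; others ✗
Consistent faults: {n0 stuck-at-1, n1 stuck-at-1, n2 stuck-at-1, n4 stuck-at-0, n6 stuck-at-0, n7 stuck-at-0, n8 stuck-at-0, n9 stuck-at-0} — 8 in all.

8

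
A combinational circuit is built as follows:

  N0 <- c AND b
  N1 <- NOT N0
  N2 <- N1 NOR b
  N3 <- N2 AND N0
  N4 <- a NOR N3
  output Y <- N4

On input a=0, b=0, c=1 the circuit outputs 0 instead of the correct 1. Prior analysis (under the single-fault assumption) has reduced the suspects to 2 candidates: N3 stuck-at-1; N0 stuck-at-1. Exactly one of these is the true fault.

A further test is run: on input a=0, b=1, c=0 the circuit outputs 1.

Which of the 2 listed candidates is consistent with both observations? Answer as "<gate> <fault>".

N0 stuck-at-1

Evaluate each candidate on input a=0, b=1, c=0:
  N3 stuck-at-1: N0=0, N1=1, N2=0, N3=1 [stuck-at-1], N4=0 → 0 — eliminated
  N0 stuck-at-1: N0=1 [stuck-at-1], N1=0, N2=0, N3=0, N4=1 → 1 — matches
Only N0 stuck-at-1 reproduces the observed 1.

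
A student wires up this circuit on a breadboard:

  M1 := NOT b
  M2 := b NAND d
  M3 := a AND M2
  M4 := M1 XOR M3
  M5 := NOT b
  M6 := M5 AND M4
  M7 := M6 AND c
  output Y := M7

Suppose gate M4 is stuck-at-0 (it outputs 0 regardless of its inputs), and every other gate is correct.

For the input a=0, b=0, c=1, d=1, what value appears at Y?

0

Propagate with M4 forced: M1=1, M2=1, M3=0, M4=0 [stuck-at-0], M5=1, M6=0, M7=0.
So Y = 0. (Without the fault it would be 1.)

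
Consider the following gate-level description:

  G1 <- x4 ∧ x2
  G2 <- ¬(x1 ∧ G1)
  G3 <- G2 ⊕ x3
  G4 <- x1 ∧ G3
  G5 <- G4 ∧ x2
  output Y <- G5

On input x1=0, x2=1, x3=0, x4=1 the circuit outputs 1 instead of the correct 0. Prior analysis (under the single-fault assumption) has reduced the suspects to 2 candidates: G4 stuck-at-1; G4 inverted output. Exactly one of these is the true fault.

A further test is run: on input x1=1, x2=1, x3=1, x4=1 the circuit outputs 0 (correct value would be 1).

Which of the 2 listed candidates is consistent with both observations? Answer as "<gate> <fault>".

Evaluate each candidate on input x1=1, x2=1, x3=1, x4=1:
  G4 stuck-at-1: G1=1, G2=0, G3=1, G4=1 [stuck-at-1], G5=1 → 1 — eliminated
  G4 inverted output: G1=1, G2=0, G3=1, G4=0 [inverted output], G5=0 → 0 — matches
Only G4 inverted output reproduces the observed 0.

G4 inverted output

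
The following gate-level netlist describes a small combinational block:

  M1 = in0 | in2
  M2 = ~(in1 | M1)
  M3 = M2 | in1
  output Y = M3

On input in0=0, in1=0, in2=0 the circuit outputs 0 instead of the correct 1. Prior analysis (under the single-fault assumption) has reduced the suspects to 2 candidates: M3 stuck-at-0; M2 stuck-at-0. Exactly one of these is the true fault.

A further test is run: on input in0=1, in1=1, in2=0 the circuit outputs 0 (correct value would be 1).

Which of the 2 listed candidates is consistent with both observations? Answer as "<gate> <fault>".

Evaluate each candidate on input in0=1, in1=1, in2=0:
  M3 stuck-at-0: M1=1, M2=0, M3=0 [stuck-at-0] → 0 — matches
  M2 stuck-at-0: M1=1, M2=0 [stuck-at-0], M3=1 → 1 — eliminated
Only M3 stuck-at-0 reproduces the observed 0.

M3 stuck-at-0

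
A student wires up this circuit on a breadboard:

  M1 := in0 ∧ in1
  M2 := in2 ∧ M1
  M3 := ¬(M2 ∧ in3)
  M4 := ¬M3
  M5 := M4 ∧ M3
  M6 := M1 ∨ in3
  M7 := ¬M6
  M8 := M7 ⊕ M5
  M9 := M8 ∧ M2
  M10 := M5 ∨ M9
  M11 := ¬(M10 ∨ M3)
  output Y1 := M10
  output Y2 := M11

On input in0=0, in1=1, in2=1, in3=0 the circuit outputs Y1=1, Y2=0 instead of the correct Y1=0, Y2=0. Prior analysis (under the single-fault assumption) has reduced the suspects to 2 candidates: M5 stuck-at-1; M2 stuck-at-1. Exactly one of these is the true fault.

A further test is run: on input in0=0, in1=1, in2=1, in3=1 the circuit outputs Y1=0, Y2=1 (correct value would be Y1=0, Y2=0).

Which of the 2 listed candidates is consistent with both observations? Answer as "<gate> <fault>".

M2 stuck-at-1

Evaluate each candidate on input in0=0, in1=1, in2=1, in3=1:
  M5 stuck-at-1: M1=0, M2=0, M3=1, M4=0, M5=1 [stuck-at-1], M6=1, M7=0, M8=1, M9=0, M10=1, M11=0 → Y1=1, Y2=0 — eliminated
  M2 stuck-at-1: M1=0, M2=1 [stuck-at-1], M3=0, M4=1, M5=0, M6=1, M7=0, M8=0, M9=0, M10=0, M11=1 → Y1=0, Y2=1 — matches
Only M2 stuck-at-1 reproduces the observed Y1=0, Y2=1.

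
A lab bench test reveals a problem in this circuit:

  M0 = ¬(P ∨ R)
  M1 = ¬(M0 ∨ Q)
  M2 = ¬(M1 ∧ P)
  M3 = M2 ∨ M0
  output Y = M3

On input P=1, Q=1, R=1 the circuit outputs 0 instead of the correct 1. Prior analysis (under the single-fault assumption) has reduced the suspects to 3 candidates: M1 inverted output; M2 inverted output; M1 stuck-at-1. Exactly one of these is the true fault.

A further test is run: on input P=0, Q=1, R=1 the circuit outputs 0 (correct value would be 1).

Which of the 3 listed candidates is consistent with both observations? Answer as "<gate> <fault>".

M2 inverted output

Evaluate each candidate on input P=0, Q=1, R=1:
  M1 inverted output: M0=0, M1=1 [inverted output], M2=1, M3=1 → 1 — eliminated
  M2 inverted output: M0=0, M1=0, M2=0 [inverted output], M3=0 → 0 — matches
  M1 stuck-at-1: M0=0, M1=1 [stuck-at-1], M2=1, M3=1 → 1 — eliminated
Only M2 inverted output reproduces the observed 0.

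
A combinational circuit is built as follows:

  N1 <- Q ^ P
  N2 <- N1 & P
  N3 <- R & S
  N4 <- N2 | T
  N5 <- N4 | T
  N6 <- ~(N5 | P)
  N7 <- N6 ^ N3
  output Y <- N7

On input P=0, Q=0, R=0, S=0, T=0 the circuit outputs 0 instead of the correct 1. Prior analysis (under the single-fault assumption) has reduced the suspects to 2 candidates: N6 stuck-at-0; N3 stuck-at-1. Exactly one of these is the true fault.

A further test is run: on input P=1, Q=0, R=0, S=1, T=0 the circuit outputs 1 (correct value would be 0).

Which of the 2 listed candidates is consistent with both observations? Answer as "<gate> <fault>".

N3 stuck-at-1

Evaluate each candidate on input P=1, Q=0, R=0, S=1, T=0:
  N6 stuck-at-0: N1=1, N2=1, N3=0, N4=1, N5=1, N6=0 [stuck-at-0], N7=0 → 0 — eliminated
  N3 stuck-at-1: N1=1, N2=1, N3=1 [stuck-at-1], N4=1, N5=1, N6=0, N7=1 → 1 — matches
Only N3 stuck-at-1 reproduces the observed 1.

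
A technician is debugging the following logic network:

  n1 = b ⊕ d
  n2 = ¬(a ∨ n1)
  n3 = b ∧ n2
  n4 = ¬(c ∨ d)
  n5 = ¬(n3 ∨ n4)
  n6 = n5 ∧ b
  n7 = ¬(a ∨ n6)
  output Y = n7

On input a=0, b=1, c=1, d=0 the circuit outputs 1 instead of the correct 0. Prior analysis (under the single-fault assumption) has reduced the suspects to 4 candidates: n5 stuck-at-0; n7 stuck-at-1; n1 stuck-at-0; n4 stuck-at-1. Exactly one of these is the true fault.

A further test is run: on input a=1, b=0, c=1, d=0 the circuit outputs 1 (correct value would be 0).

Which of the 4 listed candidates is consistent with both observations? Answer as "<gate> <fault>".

n7 stuck-at-1

Evaluate each candidate on input a=1, b=0, c=1, d=0:
  n5 stuck-at-0: n1=0, n2=0, n3=0, n4=0, n5=0 [stuck-at-0], n6=0, n7=0 → 0 — eliminated
  n7 stuck-at-1: n1=0, n2=0, n3=0, n4=0, n5=1, n6=0, n7=1 [stuck-at-1] → 1 — matches
  n1 stuck-at-0: n1=0 [stuck-at-0], n2=0, n3=0, n4=0, n5=1, n6=0, n7=0 → 0 — eliminated
  n4 stuck-at-1: n1=0, n2=0, n3=0, n4=1 [stuck-at-1], n5=0, n6=0, n7=0 → 0 — eliminated
Only n7 stuck-at-1 reproduces the observed 1.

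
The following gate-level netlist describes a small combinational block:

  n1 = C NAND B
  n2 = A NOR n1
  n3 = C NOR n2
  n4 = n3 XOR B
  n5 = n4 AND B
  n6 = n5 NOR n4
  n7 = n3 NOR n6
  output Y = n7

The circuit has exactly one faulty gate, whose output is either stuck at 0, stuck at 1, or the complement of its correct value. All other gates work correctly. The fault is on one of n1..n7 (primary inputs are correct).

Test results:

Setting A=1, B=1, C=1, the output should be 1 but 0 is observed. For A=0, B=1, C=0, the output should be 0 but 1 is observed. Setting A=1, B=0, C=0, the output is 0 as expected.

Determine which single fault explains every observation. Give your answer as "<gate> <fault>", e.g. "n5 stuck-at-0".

n3 inverted output

Fault-free values for test 1 (A=1, B=1, C=1): n1=0, n2=0, n3=0, n4=1, n5=1, n6=0, n7=1, giving Y=1. Observed 0.
Test 1: faults giving observed 0 are {n3 stuck-at-1, n3 inverted output, n4 stuck-at-0, n4 inverted output, n6 stuck-at-1, n6 inverted output, n7 stuck-at-0, n7 inverted output}.
Test 2 (A=0, B=1, C=0): fault-free n1=1, n2=0, n3=1, n4=0, n5=0, n6=1, n7=0 → 0; observed 1. Eliminates n3 stuck-at-1, n4 stuck-at-0, n4 inverted output, n6 stuck-at-1, n6 inverted output, n7 stuck-at-0.
Test 3 (A=1, B=0, C=0): fault-free n1=1, n2=0, n3=1, n4=1, n5=0, n6=0, n7=0 → 0; observed 0. Eliminates n7 inverted output.
Only n3 inverted output is consistent with every test.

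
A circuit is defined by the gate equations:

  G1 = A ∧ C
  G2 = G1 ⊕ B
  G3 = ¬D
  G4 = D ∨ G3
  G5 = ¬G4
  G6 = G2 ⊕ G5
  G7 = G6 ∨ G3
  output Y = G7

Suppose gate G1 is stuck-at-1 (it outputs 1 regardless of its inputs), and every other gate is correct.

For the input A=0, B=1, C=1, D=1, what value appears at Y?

Propagate with G1 forced: G1=1 [stuck-at-1], G2=0, G3=0, G4=1, G5=0, G6=0, G7=0.
So Y = 0. (Without the fault it would be 1.)

0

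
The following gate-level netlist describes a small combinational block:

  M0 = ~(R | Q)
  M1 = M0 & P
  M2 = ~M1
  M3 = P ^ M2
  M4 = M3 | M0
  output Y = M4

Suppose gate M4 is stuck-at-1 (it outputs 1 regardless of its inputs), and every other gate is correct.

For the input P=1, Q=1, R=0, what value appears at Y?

1

Propagate with M4 forced: M0=0, M1=0, M2=1, M3=0, M4=1 [stuck-at-1].
So Y = 1. (Without the fault it would be 0.)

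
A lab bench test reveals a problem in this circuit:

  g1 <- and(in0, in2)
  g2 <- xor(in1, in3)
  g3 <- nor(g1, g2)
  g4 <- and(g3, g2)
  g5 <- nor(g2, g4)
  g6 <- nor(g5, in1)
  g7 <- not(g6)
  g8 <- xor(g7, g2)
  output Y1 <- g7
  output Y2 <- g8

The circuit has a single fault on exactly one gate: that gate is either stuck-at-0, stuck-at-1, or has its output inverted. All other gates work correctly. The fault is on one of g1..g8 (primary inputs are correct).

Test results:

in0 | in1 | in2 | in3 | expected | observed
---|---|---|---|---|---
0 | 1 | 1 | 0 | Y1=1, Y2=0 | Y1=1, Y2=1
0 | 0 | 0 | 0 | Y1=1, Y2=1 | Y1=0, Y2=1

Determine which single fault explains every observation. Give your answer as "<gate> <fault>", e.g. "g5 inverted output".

Fault-free values for test 1 (in0=0, in1=1, in2=1, in3=0): g1=0, g2=1, g3=0, g4=0, g5=0, g6=0, g7=1, g8=0, giving Y1=1, Y2=0. Observed Y1=1, Y2=1.
Test 1: faults giving observed Y1=1, Y2=1 are {g2 stuck-at-0, g2 inverted output, g8 stuck-at-1, g8 inverted output}.
Test 2 (in0=0, in1=0, in2=0, in3=0): fault-free g1=0, g2=0, g3=1, g4=0, g5=1, g6=0, g7=1, g8=1 → Y1=1, Y2=1; observed Y1=0, Y2=1. Eliminates g2 stuck-at-0, g8 stuck-at-1, g8 inverted output.
Only g2 inverted output is consistent with every test.

g2 inverted output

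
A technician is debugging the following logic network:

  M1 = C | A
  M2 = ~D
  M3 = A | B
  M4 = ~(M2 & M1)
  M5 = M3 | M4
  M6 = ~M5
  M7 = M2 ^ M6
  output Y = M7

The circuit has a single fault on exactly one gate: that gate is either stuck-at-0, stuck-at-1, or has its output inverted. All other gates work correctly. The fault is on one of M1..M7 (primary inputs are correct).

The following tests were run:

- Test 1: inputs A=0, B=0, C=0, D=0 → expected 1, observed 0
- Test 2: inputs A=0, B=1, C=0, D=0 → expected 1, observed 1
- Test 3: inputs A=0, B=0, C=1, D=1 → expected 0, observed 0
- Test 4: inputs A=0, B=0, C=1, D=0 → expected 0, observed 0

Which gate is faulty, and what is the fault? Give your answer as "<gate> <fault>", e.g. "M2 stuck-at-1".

M1 stuck-at-1

Fault-free values for test 1 (A=0, B=0, C=0, D=0): M1=0, M2=1, M3=0, M4=1, M5=1, M6=0, M7=1, giving Y=1. Observed 0.
Test 1: faults giving observed 0 are {M1 stuck-at-1, M1 inverted output, M2 stuck-at-0, M2 inverted output, M4 stuck-at-0, M4 inverted output, M5 stuck-at-0, M5 inverted output, M6 stuck-at-1, M6 inverted output, M7 stuck-at-0, M7 inverted output}.
Test 2 (A=0, B=1, C=0, D=0): fault-free M1=0, M2=1, M3=1, M4=1, M5=1, M6=0, M7=1 → 1; observed 1. Eliminates M2 stuck-at-0, M2 inverted output, M5 stuck-at-0, M5 inverted output, M6 stuck-at-1, M6 inverted output, M7 stuck-at-0, M7 inverted output.
Test 3 (A=0, B=0, C=1, D=1): fault-free M1=1, M2=0, M3=0, M4=1, M5=1, M6=0, M7=0 → 0; observed 0. Eliminates M4 stuck-at-0, M4 inverted output.
Test 4 (A=0, B=0, C=1, D=0): fault-free M1=1, M2=1, M3=0, M4=0, M5=0, M6=1, M7=0 → 0; observed 0. Eliminates M1 inverted output.
Only M1 stuck-at-1 is consistent with every test.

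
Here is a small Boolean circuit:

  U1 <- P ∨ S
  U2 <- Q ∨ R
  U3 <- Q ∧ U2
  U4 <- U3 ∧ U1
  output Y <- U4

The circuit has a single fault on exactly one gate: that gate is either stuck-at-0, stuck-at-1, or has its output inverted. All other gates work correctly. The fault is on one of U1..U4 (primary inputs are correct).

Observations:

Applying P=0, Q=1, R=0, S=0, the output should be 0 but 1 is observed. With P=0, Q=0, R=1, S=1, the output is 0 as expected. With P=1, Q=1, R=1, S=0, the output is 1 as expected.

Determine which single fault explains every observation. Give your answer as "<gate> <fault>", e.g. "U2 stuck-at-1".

U1 stuck-at-1

Fault-free values for test 1 (P=0, Q=1, R=0, S=0): U1=0, U2=1, U3=1, U4=0, giving Y=0. Observed 1.
Test 1: faults giving observed 1 are {U1 stuck-at-1, U1 inverted output, U4 stuck-at-1, U4 inverted output}.
Test 2 (P=0, Q=0, R=1, S=1): fault-free U1=1, U2=1, U3=0, U4=0 → 0; observed 0. Eliminates U4 stuck-at-1, U4 inverted output.
Test 3 (P=1, Q=1, R=1, S=0): fault-free U1=1, U2=1, U3=1, U4=1 → 1; observed 1. Eliminates U1 inverted output.
Only U1 stuck-at-1 is consistent with every test.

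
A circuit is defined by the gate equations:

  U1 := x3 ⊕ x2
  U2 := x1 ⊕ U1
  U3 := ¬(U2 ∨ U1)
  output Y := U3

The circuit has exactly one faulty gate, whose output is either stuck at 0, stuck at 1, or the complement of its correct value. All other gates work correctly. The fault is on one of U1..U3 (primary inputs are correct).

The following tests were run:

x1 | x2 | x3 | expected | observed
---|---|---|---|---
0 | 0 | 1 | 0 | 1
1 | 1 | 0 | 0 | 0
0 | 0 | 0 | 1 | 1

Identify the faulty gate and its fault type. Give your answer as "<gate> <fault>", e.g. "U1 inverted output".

Fault-free values for test 1 (x1=0, x2=0, x3=1): U1=1, U2=1, U3=0, giving Y=0. Observed 1.
Test 1: faults giving observed 1 are {U1 stuck-at-0, U1 inverted output, U3 stuck-at-1, U3 inverted output}.
Test 2 (x1=1, x2=1, x3=0): fault-free U1=1, U2=0, U3=0 → 0; observed 0. Eliminates U3 stuck-at-1, U3 inverted output.
Test 3 (x1=0, x2=0, x3=0): fault-free U1=0, U2=0, U3=1 → 1; observed 1. Eliminates U1 inverted output.
Only U1 stuck-at-0 is consistent with every test.

U1 stuck-at-0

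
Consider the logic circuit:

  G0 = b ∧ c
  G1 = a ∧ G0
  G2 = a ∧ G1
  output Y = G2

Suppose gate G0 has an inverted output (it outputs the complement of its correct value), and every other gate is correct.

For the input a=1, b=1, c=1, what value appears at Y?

0

Propagate with G0 forced: G0=0 [inverted output], G1=0, G2=0.
So Y = 0. (Without the fault it would be 1.)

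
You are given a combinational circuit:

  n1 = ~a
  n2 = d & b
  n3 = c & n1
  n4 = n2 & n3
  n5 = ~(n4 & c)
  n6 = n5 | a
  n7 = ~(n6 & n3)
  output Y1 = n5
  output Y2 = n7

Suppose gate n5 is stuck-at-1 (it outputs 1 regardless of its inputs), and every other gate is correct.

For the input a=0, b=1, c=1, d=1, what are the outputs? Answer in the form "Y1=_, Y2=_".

Y1=1, Y2=0

Propagate with n5 forced: n1=1, n2=1, n3=1, n4=1, n5=1 [stuck-at-1], n6=1, n7=0.
So the outputs are Y1=1, Y2=0. (Without the fault they would be Y1=0, Y2=1.)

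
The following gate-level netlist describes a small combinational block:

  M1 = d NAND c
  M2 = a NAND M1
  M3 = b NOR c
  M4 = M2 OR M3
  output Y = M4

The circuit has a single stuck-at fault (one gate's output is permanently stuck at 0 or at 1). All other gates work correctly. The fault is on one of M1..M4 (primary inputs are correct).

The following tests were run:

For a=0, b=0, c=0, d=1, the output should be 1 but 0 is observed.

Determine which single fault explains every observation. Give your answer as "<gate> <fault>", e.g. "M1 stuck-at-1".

M4 stuck-at-0

Fault-free values for test 1 (a=0, b=0, c=0, d=1): M1=1, M2=1, M3=1, M4=1, giving Y=1. Observed 0.
Test 1: faults giving observed 0 are {M4 stuck-at-0}.
Only M4 stuck-at-0 is consistent with every test.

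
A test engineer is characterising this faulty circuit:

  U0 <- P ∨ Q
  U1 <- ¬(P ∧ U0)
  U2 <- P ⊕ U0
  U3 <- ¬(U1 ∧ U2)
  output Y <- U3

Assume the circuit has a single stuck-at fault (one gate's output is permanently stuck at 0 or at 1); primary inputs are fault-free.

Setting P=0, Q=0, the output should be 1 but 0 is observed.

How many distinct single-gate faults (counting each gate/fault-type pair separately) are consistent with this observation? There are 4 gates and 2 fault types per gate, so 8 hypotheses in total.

3

Fault-free: U0=0, U1=1, U2=0, U3=1 → 1. Observed 0.
  U0 stuck-at-0: output 1 ✗
  U0 stuck-at-1: output 0 ✓
  U1 stuck-at-0: output 1 ✗
  U1 stuck-at-1: output 1 ✗
  U2 stuck-at-0: output 1 ✗
  U2 stuck-at-1: output 0 ✓
  U3 stuck-at-0: output 0 ✓
  U3 stuck-at-1: output 1 ✗
Consistent faults: {U0 stuck-at-1, U2 stuck-at-1, U3 stuck-at-0} — 3 in all.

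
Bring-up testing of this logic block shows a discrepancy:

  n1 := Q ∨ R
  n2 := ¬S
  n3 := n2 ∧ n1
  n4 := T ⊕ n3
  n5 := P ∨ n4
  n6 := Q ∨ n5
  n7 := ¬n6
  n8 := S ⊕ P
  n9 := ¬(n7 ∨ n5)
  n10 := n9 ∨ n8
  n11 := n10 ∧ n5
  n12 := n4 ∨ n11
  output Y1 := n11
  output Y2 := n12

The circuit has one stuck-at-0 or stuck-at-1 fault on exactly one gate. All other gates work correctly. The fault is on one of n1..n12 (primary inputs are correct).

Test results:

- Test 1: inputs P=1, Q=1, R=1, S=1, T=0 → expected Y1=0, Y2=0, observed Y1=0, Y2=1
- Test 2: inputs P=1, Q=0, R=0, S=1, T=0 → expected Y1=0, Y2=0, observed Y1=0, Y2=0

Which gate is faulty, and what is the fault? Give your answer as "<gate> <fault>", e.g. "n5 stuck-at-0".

Fault-free values for test 1 (P=1, Q=1, R=1, S=1, T=0): n1=1, n2=0, n3=0, n4=0, n5=1, n6=1, n7=0, n8=0, n9=0, n10=0, n11=0, n12=0, giving Y1=0, Y2=0. Observed Y1=0, Y2=1.
Test 1: faults giving observed Y1=0, Y2=1 are {n2 stuck-at-1, n3 stuck-at-1, n4 stuck-at-1, n12 stuck-at-1}.
Test 2 (P=1, Q=0, R=0, S=1, T=0): fault-free n1=0, n2=0, n3=0, n4=0, n5=1, n6=1, n7=0, n8=0, n9=0, n10=0, n11=0, n12=0 → Y1=0, Y2=0; observed Y1=0, Y2=0. Eliminates n3 stuck-at-1, n4 stuck-at-1, n12 stuck-at-1.
Only n2 stuck-at-1 is consistent with every test.

n2 stuck-at-1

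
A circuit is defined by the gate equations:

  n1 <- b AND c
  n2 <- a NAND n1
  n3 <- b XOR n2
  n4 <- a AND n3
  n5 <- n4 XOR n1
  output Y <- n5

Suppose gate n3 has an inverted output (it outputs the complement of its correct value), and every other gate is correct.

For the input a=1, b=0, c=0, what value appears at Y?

Propagate with n3 forced: n1=0, n2=1, n3=0 [inverted output], n4=0, n5=0.
So Y = 0. (Without the fault it would be 1.)

0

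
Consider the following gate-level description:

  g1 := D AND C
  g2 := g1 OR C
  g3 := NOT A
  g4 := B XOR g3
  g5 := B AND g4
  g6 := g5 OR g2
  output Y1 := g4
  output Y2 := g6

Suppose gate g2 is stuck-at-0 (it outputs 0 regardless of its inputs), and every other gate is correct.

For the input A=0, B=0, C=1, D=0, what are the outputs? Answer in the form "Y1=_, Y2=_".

Propagate with g2 forced: g1=0, g2=0 [stuck-at-0], g3=1, g4=1, g5=0, g6=0.
So the outputs are Y1=1, Y2=0. (Without the fault they would be Y1=1, Y2=1.)

Y1=1, Y2=0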